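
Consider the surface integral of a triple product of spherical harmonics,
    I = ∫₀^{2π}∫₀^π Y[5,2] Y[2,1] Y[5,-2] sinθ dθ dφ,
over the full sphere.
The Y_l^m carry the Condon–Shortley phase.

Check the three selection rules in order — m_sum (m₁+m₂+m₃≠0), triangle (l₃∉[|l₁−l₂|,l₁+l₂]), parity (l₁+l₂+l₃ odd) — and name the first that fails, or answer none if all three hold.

m_sum

azimuthal sum: 2 + 1 − 2 = 1  ✗
3 ≤ 5 ≤ 7 (triangle on l)
L = 5 + 2 + 5 = 12 (even)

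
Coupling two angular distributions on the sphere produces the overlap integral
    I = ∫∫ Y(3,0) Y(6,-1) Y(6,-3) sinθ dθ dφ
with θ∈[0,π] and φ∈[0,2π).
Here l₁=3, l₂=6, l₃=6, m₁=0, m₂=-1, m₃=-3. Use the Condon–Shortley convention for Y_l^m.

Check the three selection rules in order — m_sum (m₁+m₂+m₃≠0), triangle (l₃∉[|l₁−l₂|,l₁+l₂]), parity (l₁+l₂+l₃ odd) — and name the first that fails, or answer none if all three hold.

m_sum

Σmᵢ = -4  ✗
l₃∈[|l₁−l₂|,l₁+l₂]=[3,9], have l₃=6
Σlᵢ = 15 ⇒ odd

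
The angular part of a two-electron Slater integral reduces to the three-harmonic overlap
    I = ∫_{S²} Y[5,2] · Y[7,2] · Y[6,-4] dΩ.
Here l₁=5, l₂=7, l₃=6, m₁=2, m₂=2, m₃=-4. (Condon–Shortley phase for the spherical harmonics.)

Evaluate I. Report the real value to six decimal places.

Rules hold: Σm=0, L=18 even, 2≤6≤12.
N = 11·15·13 = 2145
Δ = 6!·4!·8!/19! = 1/174594420
Racah Σ t=1..5: t=1:−1/4147200 t=2:+1/207360 t=3:−1/82944 t=4:+1/207360 t=5:−1/4147200 = -1/345600
⇒ 3j(5 7 6; 0 0 0)² = 420/46189, sgn -1
Racah Σ t=1..3: t=1:−1/19353600 t=2:+1/1451520 t=3:−1/1244160 = -29/174182400
⇒ 3j(5 7 6; 2 2 -4)² = 841/554268, sgn -1
4πI² = N·(3j₀)²·(3jₘ)² = 441525/14919047
I = +1·√(0.0295947/4π) = 0.04852909

0.048529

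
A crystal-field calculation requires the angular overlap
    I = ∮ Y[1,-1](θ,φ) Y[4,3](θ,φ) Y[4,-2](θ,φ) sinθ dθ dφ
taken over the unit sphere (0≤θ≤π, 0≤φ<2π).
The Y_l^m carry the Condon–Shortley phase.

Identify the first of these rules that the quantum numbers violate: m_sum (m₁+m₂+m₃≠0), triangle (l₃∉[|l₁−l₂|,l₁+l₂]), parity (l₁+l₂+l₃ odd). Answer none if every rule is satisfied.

Σmᵢ = 0  ✓
l₃∈[|l₁−l₂|,l₁+l₂]=[3,5], have l₃=4  ✓
Σlᵢ = 9 ⇒ odd  ✗

parity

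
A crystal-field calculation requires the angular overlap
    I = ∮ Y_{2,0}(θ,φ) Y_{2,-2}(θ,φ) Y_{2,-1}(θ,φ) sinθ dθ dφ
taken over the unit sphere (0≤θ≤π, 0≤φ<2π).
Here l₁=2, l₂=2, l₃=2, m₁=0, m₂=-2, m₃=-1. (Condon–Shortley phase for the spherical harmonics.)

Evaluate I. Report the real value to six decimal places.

Σmᵢ = -3 ≠ 0, so the φ-integral vanishes; I = 0

0.000000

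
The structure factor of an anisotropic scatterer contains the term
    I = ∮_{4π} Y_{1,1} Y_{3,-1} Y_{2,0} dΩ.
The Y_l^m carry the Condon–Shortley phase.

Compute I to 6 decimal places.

-0.202301

m-sum 0 ✓  L=6 even ✓  2≤2≤4 ✓
Π(2lᵢ+1) = 3×7×5 = 105
triangle coeff Δ(1,3,2) = 1/105
Σ_t [1,1]: t=1:−1/4 = -1/4
(3j)²=3/35 [(1 3 2; 0 0 0)], sign=-1
Σ_t [0,0]: t=0:+1/8 = 1/8
(3j)²=2/35 [(1 3 2; 1 -1 0)], sign=+1
⇒ 4πI² = 18/35
I = (-1)√(18/35/(4π)) = -0.20230066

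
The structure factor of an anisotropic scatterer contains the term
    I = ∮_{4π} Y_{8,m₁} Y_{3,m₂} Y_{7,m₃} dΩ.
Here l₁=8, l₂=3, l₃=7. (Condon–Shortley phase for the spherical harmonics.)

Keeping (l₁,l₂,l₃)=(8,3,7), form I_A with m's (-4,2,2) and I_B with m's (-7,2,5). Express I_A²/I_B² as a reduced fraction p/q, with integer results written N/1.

Same 8,3,7: normalisation and zero-m 3j drop out of the ratio.
A: Δ: 4! 12! 2! / 19! → 1/5290740; sum: t=3:−1/26127360 t=4:+1/23224320 = 1/209018880; 3j²(8 3 7; -4 2 2) = Δ·Π!·Σ² = 275/1058148  (sign -1)
B: Δ: 4! 12! 2! / 19! → 1/5290740; sum: t=3:−1/5748019200 t=4:+1/958003200 = 1/1149603840; 3j²(8 3 7; -7 2 5) = Δ·Π!·Σ² = 125/5814  (sign +1)
I_A²/I_B² = (275/1058148)/(125/5814) = 11/910

11/910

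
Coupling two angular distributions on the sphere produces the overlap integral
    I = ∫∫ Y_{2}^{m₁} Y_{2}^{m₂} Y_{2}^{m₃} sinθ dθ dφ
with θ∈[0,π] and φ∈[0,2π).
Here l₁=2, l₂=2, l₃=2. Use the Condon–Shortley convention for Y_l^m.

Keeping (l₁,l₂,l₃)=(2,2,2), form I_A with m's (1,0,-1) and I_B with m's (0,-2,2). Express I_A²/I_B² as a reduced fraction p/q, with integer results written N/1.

1/4

l's match ⇒ only the (l;m) 3-j factors differ between A and B.
A: triangle coeff Δ(2,2,2) = 1/630; Σ_t [0,1]: t=0:+1/4 t=1:−1/2 = -1/4; (3j)²=1/70 [(2 2 2; 1 0 -1)], sign=+1
B: triangle coeff Δ(2,2,2) = 1/630; Σ_t [0,0]: t=0:+1/8 = 1/8; (3j)²=2/35 [(2 2 2; 0 -2 2)], sign=+1
I_A²/I_B² = (1/70)/(2/35) = 1/4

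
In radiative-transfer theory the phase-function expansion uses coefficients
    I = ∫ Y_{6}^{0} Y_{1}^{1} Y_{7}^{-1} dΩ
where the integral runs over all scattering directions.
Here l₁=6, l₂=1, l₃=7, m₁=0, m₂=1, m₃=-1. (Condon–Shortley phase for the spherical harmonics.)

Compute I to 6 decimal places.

-0.185147

Checks pass: Σm=0; 14 even; l₃=7∈[5,7].
(2·6+1)(2·1+1)(2·7+1) = 585
Δ: 0! 12! 2! / 15! → 1/1365
sum: t=0:+1/518400 = 1/518400
3j²(6 1 7; 0 0 0) = Δ·Π!·Σ² = 7/195  (sign -1)
sum: t=0:+1/1036800 = 1/1036800
3j²(6 1 7; 0 1 -1) = Δ·Π!·Σ² = 4/195  (sign +1)
combine: 4πI² = 585·7/195·4/195 = 28/65
take √, sign -1: I = -0.18514731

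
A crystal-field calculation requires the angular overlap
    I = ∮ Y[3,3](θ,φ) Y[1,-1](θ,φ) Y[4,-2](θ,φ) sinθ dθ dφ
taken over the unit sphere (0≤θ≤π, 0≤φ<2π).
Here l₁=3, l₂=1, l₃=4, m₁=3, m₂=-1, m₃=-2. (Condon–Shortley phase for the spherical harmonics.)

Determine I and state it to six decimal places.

0.061558

Checks pass: Σm=0; 8 even; l₃=4∈[2,4].
(2·3+1)(2·1+1)(2·4+1) = 189
Δ: 0! 6! 2! / 9! → 1/252
sum: t=0:+1/36 = 1/36
3j²(3 1 4; 0 0 0) = Δ·Π!·Σ² = 4/63  (sign +1)
sum: t=0:+1/1440 = 1/1440
3j²(3 1 4; 3 -1 -2) = Δ·Π!·Σ² = 1/252  (sign +1)
combine: 4πI² = 189·4/63·1/252 = 1/21
take √, sign +1: I = 0.06155813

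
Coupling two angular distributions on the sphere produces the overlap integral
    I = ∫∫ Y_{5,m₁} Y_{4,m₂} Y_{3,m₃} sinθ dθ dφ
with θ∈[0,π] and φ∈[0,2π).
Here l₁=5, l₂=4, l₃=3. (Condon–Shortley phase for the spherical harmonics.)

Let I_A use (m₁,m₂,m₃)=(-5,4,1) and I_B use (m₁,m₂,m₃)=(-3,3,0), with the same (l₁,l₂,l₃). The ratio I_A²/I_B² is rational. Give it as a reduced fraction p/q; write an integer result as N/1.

10/3

l's match ⇒ only the (l;m) 3-j factors differ between A and B.
A: triangle coeff Δ(5,4,3) = 1/180180; Σ_t [6,6]: t=6:+1/34560 = 1/34560; (3j)²=14/429 [(5 4 3; -5 4 1)], sign=+1
B: triangle coeff Δ(5,4,3) = 1/180180; Σ_t [5,6]: t=5:−1/1440 t=6:+1/2880 = -1/2880; (3j)²=7/715 [(5 4 3; -3 3 0)], sign=+1
I_A²/I_B² = (14/429)/(7/715) = 10/3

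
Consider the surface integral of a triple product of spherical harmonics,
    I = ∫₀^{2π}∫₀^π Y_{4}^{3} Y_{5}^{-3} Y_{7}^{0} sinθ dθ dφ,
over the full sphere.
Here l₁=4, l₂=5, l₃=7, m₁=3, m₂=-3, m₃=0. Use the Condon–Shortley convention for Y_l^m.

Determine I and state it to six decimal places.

-0.132164

Checks pass: Σm=0; 16 even; l₃=7∈[1,9].
(2·4+1)(2·5+1)(2·7+1) = 1485
Δ: 2! 6! 8! / 17! → 1/6126120
sum: t=0:+1/69120 t=1:−1/20736 t=2:+1/69120 = -1/51840
3j²(4 5 7; 0 0 0) = Δ·Π!·Σ² = 280/21879  (sign +1)
sum: t=0:+1/345600 t=1:−1/3628800 = 19/7257600
3j²(4 5 7; 3 -3 0) = Δ·Π!·Σ² = 2527/218790  (sign -1)
combine: 4πI² = 1485·280/21879·2527/218790 = 353780/1611753
take √, sign -1: I = -0.13216378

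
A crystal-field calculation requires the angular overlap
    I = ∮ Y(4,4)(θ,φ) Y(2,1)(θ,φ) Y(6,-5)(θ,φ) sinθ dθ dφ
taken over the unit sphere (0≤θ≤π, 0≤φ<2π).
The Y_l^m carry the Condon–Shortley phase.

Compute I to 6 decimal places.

-0.204295

m-sum 0 ✓  L=12 even ✓  2≤6≤6 ✓
Π(2lᵢ+1) = 9×5×13 = 585
triangle coeff Δ(4,2,6) = 1/6435
Σ_t [0,0]: t=0:+1/2304 = 1/2304
(3j)²=5/143 [(4 2 6; 0 0 0)], sign=+1
Σ_t [0,0]: t=0:+1/241920 = 1/241920
(3j)²=1/39 [(4 2 6; 4 1 -5)], sign=-1
⇒ 4πI² = 75/143
I = (-1)√(75/143/(4π)) = -0.20429497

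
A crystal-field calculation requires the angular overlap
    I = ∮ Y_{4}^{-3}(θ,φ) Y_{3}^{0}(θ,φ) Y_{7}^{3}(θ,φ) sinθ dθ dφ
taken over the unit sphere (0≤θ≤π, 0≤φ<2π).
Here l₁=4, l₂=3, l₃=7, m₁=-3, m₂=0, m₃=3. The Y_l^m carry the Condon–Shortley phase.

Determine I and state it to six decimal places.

-0.147623

Checks pass: Σm=0; 14 even; l₃=7∈[1,7].
(2·4+1)(2·3+1)(2·7+1) = 945
Δ: 0! 8! 6! / 15! → 1/45045
sum: t=0:+1/20736 = 1/20736
3j²(4 3 7; 0 0 0) = Δ·Π!·Σ² = 35/1287  (sign -1)
sum: t=0:+1/181440 = 1/181440
3j²(4 3 7; -3 0 3) = Δ·Π!·Σ² = 32/3003  (sign +1)
combine: 4πI² = 945·35/1287·32/3003 = 5600/20449
take √, sign -1: I = -0.14762267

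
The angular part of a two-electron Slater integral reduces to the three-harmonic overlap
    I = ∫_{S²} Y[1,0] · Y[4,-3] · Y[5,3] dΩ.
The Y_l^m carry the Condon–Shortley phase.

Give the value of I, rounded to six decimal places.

-0.196426

m-sum 0 ✓  L=10 even ✓  3≤5≤5 ✓
Π(2lᵢ+1) = 3×9×11 = 297
triangle coeff Δ(1,4,5) = 1/495
Σ_t [0,0]: t=0:+1/576 = 1/576
(3j)²=5/99 [(1 4 5; 0 0 0)], sign=-1
Σ_t [0,0]: t=0:+1/5040 = 1/5040
(3j)²=16/495 [(1 4 5; 0 -3 3)], sign=+1
⇒ 4πI² = 16/33
I = (-1)√(16/33/(4π)) = -0.19642560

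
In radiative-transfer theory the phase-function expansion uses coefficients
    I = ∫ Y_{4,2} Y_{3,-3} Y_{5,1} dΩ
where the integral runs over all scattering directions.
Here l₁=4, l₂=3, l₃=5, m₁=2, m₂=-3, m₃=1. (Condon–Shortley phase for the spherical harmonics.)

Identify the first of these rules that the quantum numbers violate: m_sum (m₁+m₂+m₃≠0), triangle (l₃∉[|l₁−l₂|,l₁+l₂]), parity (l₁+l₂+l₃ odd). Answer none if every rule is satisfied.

none

Σmᵢ = 0  ✓
l₃∈[|l₁−l₂|,l₁+l₂]=[1,7], have l₃=5  ✓
Σlᵢ = 12 ⇒ even  ✓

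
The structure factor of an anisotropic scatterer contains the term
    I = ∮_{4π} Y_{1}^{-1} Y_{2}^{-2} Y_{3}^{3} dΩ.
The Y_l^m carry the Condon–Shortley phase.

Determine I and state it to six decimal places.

m-sum 0 ✓  L=6 even ✓  1≤3≤3 ✓
Π(2lᵢ+1) = 3×5×7 = 105
triangle coeff Δ(1,2,3) = 1/105
Σ_t [0,0]: t=0:+1/4 = 1/4
(3j)²=3/35 [(1 2 3; 0 0 0)], sign=-1
Σ_t [0,0]: t=0:+1/48 = 1/48
(3j)²=1/7 [(1 2 3; -1 -2 3)], sign=+1
⇒ 4πI² = 9/7
I = (-1)√(9/7/(4π)) = -0.31986543

-0.319865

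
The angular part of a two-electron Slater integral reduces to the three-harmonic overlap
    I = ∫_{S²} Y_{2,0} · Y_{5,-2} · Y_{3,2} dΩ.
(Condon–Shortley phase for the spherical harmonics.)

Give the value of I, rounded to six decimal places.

0.190188

m-sum 0 ✓  L=10 even ✓  3≤3≤7 ✓
Π(2lᵢ+1) = 5×11×7 = 385
triangle coeff Δ(2,5,3) = 1/2310
Σ_t [2,2]: t=2:+1/144 = 1/144
(3j)²=10/231 [(2 5 3; 0 0 0)], sign=-1
Σ_t [2,2]: t=2:+1/480 = 1/480
(3j)²=3/110 [(2 5 3; 0 -2 2)], sign=-1
⇒ 4πI² = 5/11
I = (+1)√(5/11/(4π)) = 0.19018827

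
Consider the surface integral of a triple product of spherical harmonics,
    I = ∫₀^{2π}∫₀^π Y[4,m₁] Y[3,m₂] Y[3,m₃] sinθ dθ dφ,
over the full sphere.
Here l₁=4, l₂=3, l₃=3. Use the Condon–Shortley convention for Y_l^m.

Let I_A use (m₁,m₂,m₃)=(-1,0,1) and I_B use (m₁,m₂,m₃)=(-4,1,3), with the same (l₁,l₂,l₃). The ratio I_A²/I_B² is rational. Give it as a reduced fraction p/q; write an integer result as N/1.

5/14

Shared (l₁,l₂,l₃)=(4,3,3): N and (l;000)² cancel in I_A²/I_B².
A: Δ = 4!·4!·2!/11! = 1/34650; Racah Σ t=1..3: t=1:−1/288 t=2:+1/24 t=3:−1/48 = 5/288; ⇒ 3j(4 3 3; -1 0 1)² = 5/462, sgn +1
B: Δ = 4!·4!·2!/11! = 1/34650; Racah Σ t=4..4: t=4:+1/1152 = 1/1152; ⇒ 3j(4 3 3; -4 1 3)² = 1/33, sgn +1
I_A²/I_B² = (5/462)/(1/33) = 5/14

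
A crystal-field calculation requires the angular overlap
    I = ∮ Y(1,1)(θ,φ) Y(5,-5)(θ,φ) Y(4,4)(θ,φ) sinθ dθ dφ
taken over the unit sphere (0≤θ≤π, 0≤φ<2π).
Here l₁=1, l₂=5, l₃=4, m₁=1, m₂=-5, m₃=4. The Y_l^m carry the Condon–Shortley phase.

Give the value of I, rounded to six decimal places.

Checks pass: Σm=0; 10 even; l₃=4∈[4,6].
(2·1+1)(2·5+1)(2·4+1) = 297
Δ: 2! 0! 8! / 11! → 1/495
sum: t=1:−1/576 = -1/576
3j²(1 5 4; 0 0 0) = Δ·Π!·Σ² = 5/99  (sign -1)
sum: t=0:+1/80640 = 1/80640
3j²(1 5 4; 1 -5 4) = Δ·Π!·Σ² = 1/11  (sign +1)
combine: 4πI² = 297·5/99·1/11 = 15/11
take √, sign -1: I = -0.32941575

-0.329416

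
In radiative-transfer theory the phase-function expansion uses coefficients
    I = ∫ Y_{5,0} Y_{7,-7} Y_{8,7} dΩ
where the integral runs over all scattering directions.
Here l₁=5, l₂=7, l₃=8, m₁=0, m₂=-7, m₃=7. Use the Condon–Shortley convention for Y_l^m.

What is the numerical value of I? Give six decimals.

-0.179145

Checks pass: Σm=0; 20 even; l₃=8∈[2,12].
(2·5+1)(2·7+1)(2·8+1) = 2805
Δ: 4! 6! 10! / 21! → 1/814773960
sum: t=0:+1/87091200 t=1:−1/4976640 t=2:+1/2073600 t=3:−1/4976640 t=4:+1/87091200 = 1/9676800
3j²(5 7 8; 0 0 0) = Δ·Π!·Σ² = 360/46189  (sign +1)
sum: t=0:+1/10450944000 = 1/10450944000
3j²(5 7 8; 0 -7 7) = Δ·Π!·Σ² = 143/7752  (sign -1)
combine: 4πI² = 2805·360/46189·143/7752 = 2475/6137
take √, sign -1: I = -0.17914497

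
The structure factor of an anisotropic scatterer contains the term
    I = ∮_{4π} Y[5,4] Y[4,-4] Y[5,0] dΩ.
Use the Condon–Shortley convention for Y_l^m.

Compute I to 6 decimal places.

0.130198

m-sum 0 ✓  L=14 even ✓  1≤5≤9 ✓
Π(2lᵢ+1) = 11×9×11 = 1089
triangle coeff Δ(5,4,5) = 1/3153150
Σ_t [0,4]: t=0:+1/69120 t=1:−1/1728 t=2:+1/576 t=3:−1/1728 t=4:+1/69120 = 7/11520
(3j)²=2/143 [(5 4 5; 0 0 0)], sign=-1
Σ_t [0,0]: t=0:+1/69120 = 1/69120
(3j)²=2/143 [(5 4 5; 4 -4 0)], sign=-1
⇒ 4πI² = 36/169
I = (+1)√(36/169/(4π)) = 0.13019760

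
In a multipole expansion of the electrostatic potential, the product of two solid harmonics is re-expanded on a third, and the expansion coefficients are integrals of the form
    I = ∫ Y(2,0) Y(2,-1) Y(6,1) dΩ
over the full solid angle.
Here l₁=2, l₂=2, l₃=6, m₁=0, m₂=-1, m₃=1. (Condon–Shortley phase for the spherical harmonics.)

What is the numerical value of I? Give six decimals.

0.000000

l₃=6 ∉ [0,4] — triangle fails ⇒ I = 0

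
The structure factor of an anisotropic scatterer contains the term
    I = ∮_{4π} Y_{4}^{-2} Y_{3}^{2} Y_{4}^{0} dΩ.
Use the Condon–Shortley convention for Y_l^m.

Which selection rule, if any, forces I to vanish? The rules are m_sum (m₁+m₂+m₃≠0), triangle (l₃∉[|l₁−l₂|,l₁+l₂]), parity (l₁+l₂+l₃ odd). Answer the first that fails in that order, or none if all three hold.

Σmᵢ = 0  ✓
l₃∈[|l₁−l₂|,l₁+l₂]=[1,7], have l₃=4  ✓
Σlᵢ = 11 ⇒ odd  ✗

parity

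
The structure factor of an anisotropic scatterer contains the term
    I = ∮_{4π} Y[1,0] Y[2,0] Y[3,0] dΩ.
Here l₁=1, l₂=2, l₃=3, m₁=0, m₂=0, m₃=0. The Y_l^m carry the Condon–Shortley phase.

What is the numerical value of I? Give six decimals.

Checks pass: Σm=0; 6 even; l₃=3∈[1,3].
(2·1+1)(2·2+1)(2·3+1) = 105
Δ: 0! 2! 4! / 7! → 1/105
sum: t=0:+1/4 = 1/4
3j²(1 2 3; 0 0 0) = Δ·Π!·Σ² = 3/35  (sign -1)
(m-triple is (0,0,0) — same symbol as above.)
combine: 4πI² = 105·3/35·3/35 = 27/35
take √, sign +1: I = 0.24776670

0.247767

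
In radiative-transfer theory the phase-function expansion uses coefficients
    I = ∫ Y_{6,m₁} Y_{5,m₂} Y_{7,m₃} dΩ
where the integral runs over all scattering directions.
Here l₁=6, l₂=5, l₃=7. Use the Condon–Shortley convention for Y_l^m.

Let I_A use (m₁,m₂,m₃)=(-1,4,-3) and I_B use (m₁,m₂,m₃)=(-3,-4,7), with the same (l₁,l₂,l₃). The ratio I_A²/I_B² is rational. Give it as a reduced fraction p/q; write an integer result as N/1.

Same 6,5,7: normalisation and zero-m 3j drop out of the ratio.
A: Δ: 4! 8! 6! / 19! → 1/174594420; sum: t=3:−1/2488320 t=4:+1/2073600 = 1/12441600; 3j²(6 5 7; -1 4 -3) = Δ·Π!·Σ² = 98/138567  (sign +1)
B: Δ: 4! 8! 6! / 19! → 1/174594420; sum: t=1:−1/174182400 = -1/174182400; 3j²(6 5 7; -3 -4 7) = Δ·Π!·Σ² = 21/1615  (sign -1)
I_A²/I_B² = (98/138567)/(21/1615) = 70/1287

70/1287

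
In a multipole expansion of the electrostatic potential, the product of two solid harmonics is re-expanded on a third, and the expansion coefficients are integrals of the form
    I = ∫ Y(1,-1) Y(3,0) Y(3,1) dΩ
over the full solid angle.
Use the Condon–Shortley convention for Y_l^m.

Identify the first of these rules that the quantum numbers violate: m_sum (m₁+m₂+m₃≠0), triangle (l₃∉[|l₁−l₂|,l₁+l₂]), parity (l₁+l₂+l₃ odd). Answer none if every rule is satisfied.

azimuthal sum: -1 + 0 + 1 = 0  ✓
2 ≤ 3 ≤ 4 (triangle on l)  ✓
L = 1 + 3 + 3 = 7 (odd)  ✗

parity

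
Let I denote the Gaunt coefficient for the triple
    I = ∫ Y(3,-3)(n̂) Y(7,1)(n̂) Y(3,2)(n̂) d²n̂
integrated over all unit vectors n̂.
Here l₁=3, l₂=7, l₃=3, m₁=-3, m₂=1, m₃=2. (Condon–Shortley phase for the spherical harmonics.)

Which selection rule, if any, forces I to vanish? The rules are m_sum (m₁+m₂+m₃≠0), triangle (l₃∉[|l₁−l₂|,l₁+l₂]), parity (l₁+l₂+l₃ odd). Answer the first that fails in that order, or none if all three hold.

azimuthal sum: -3 + 1 + 2 = 0  ✓
4 ≤ 3 ≤ 10 (triangle on l)  ✗
L = 3 + 7 + 3 = 13 (odd)

triangle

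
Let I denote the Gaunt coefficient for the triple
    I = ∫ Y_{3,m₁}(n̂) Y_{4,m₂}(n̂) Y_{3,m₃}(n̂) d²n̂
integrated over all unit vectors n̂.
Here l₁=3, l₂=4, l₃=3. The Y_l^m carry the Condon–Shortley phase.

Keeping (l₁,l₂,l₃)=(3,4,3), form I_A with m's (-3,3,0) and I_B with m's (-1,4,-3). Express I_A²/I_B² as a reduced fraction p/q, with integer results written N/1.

Same 3,4,3: normalisation and zero-m 3j drop out of the ratio.
A: Δ: 4! 2! 4! / 11! → 1/34650; sum: t=4:+1/288 = 1/288; 3j²(3 4 3; -3 3 0) = Δ·Π!·Σ² = 1/22  (sign -1)
B: Δ: 4! 2! 4! / 11! → 1/34650; sum: t=4:+1/1152 = 1/1152; 3j²(3 4 3; -1 4 -3) = Δ·Π!·Σ² = 1/33  (sign +1)
I_A²/I_B² = (1/22)/(1/33) = 3/2

3/2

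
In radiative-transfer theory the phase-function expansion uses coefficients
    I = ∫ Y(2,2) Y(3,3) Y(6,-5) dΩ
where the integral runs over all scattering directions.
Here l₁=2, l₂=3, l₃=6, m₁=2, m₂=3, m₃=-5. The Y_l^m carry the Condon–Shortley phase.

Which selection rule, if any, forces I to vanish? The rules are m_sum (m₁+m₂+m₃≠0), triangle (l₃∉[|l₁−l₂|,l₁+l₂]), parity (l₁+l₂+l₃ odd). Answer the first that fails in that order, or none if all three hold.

triangle

m₁+m₂+m₃ = 2 + 3 − 5 = 0  ✓
triangle: |2−3|=1 ≤ l₃=6 ≤ 2+3=5  ✗
parity: l₁+l₂+l₃ = 11 is odd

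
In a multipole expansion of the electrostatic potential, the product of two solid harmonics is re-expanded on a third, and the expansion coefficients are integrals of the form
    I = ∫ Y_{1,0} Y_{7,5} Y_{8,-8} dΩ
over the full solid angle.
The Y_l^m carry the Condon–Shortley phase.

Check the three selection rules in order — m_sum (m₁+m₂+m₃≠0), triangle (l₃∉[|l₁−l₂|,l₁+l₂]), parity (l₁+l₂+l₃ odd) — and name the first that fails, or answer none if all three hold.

m₁+m₂+m₃ = 0 + 5 − 8 = -3  ✗
triangle: |1−7|=6 ≤ l₃=8 ≤ 1+7=8
parity: l₁+l₂+l₃ = 16 is even

m_sum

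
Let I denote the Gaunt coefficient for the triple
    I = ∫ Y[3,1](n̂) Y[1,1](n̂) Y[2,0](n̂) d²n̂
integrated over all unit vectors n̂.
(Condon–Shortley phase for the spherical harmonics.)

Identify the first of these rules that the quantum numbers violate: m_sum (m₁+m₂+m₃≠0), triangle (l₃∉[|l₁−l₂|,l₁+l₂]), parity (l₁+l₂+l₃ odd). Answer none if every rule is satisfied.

m_sum

m₁+m₂+m₃ = 1 + 1 + 0 = 2  ✗
triangle: |3−1|=2 ≤ l₃=2 ≤ 3+1=4
parity: l₁+l₂+l₃ = 6 is even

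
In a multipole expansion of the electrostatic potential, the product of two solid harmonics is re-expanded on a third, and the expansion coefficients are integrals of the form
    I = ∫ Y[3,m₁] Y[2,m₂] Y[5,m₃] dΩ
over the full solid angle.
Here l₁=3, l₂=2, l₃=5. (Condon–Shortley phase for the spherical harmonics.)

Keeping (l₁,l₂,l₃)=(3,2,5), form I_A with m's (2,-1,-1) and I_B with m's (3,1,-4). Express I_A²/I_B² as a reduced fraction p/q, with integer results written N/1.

2/7

l's match ⇒ only the (l;m) 3-j factors differ between A and B.
A: triangle coeff Δ(3,2,5) = 1/2310; Σ_t [0,0]: t=0:+1/720 = 1/720; (3j)²=4/385 [(3 2 5; 2 -1 -1)], sign=+1
B: triangle coeff Δ(3,2,5) = 1/2310; Σ_t [0,0]: t=0:+1/4320 = 1/4320; (3j)²=2/55 [(3 2 5; 3 1 -4)], sign=-1
I_A²/I_B² = (4/385)/(2/55) = 2/7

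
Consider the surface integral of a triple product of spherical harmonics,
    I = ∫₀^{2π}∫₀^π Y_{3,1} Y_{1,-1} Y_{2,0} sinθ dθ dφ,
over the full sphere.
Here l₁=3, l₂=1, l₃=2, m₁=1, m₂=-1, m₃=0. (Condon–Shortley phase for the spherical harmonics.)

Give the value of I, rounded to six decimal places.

Checks pass: Σm=0; 6 even; l₃=2∈[2,4].
(2·3+1)(2·1+1)(2·2+1) = 105
Δ: 2! 4! 0! / 7! → 1/105
sum: t=1:−1/4 = -1/4
3j²(3 1 2; 0 0 0) = Δ·Π!·Σ² = 3/35  (sign -1)
sum: t=0:+1/8 = 1/8
3j²(3 1 2; 1 -1 0) = Δ·Π!·Σ² = 2/35  (sign +1)
combine: 4πI² = 105·3/35·2/35 = 18/35
take √, sign -1: I = -0.20230066

-0.202301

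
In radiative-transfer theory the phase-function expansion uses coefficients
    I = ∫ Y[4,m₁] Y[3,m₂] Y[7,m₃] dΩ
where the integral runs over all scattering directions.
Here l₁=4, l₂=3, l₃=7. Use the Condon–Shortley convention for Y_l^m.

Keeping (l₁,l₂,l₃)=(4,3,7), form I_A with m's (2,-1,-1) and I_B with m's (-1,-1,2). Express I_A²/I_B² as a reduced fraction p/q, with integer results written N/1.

1/3

Same 4,3,7: normalisation and zero-m 3j drop out of the ratio.
A: Δ: 0! 8! 6! / 15! → 1/45045; sum: t=0:+1/69120 = 1/69120; 3j²(4 3 7; 2 -1 -1) = Δ·Π!·Σ² = 4/429  (sign +1)
B: Δ: 0! 8! 6! / 15! → 1/45045; sum: t=0:+1/34560 = 1/34560; 3j²(4 3 7; -1 -1 2) = Δ·Π!·Σ² = 4/143  (sign -1)
I_A²/I_B² = (4/429)/(4/143) = 1/3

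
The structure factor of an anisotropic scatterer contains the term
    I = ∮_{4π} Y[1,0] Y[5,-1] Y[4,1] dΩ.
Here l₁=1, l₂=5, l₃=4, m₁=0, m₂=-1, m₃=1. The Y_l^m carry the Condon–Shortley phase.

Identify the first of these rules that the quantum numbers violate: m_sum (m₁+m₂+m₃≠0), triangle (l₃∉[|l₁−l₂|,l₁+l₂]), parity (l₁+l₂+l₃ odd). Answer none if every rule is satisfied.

none

azimuthal sum: 0 − 1 + 1 = 0  ✓
4 ≤ 4 ≤ 6 (triangle on l)  ✓
L = 1 + 5 + 4 = 10 (even)  ✓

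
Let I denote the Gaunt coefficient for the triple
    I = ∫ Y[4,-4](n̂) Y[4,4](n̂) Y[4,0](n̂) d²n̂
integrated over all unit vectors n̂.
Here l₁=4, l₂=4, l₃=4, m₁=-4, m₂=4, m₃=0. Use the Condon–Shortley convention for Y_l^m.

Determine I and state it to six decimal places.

0.106525

Checks pass: Σm=0; 12 even; l₃=4∈[0,8].
(2·4+1)(2·4+1)(2·4+1) = 729
Δ: 4! 4! 4! / 13! → 1/450450
sum: t=0:+1/13824 t=1:−1/216 t=2:+1/64 t=3:−1/216 t=4:+1/13824 = 5/768
3j²(4 4 4; 0 0 0) = Δ·Π!·Σ² = 18/1001  (sign +1)
sum: t=4:+1/13824 = 1/13824
3j²(4 4 4; -4 4 0) = Δ·Π!·Σ² = 14/1287  (sign +1)
combine: 4πI² = 729·18/1001·14/1287 = 2916/20449
take √, sign +1: I = 0.10652531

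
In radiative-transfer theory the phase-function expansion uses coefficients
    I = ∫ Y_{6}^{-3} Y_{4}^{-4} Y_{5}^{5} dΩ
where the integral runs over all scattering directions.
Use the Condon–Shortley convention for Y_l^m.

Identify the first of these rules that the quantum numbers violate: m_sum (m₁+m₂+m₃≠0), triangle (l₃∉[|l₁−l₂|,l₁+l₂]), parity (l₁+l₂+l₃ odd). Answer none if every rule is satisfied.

azimuthal sum: -3 − 4 + 5 = -2  ✗
2 ≤ 5 ≤ 10 (triangle on l)
L = 6 + 4 + 5 = 15 (odd)

m_sum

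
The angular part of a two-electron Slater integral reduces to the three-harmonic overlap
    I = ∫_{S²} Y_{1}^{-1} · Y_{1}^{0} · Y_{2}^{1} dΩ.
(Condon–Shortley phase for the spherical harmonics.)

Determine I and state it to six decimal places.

Rules hold: Σm=0, L=4 even, 0≤2≤2.
N = 3·3·5 = 45
Δ = 0!·2!·2!/5! = 1/30
Racah Σ t=0..0: t=0:+1/1 = 1/1
⇒ 3j(1 1 2; 0 0 0)² = 2/15, sgn +1
Racah Σ t=0..0: t=0:+1/2 = 1/2
⇒ 3j(1 1 2; -1 0 1)² = 1/10, sgn -1
4πI² = N·(3j₀)²·(3jₘ)² = 3/5
I = -1·√(0.6/4π) = -0.21850969

-0.218510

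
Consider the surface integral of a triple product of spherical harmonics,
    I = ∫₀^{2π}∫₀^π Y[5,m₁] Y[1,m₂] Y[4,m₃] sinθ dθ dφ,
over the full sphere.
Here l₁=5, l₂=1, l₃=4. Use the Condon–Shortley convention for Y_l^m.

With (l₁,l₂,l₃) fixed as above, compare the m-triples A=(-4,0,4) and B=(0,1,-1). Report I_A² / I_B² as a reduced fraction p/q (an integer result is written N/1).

Shared (l₁,l₂,l₃)=(5,1,4): N and (l;000)² cancel in I_A²/I_B².
A: Δ = 2!·8!·0!/11! = 1/495; Racah Σ t=1..1: t=1:−1/40320 = -1/40320; ⇒ 3j(5 1 4; -4 0 4)² = 1/55, sgn -1
B: Δ = 2!·8!·0!/11! = 1/495; Racah Σ t=2..2: t=2:+1/1440 = 1/1440; ⇒ 3j(5 1 4; 0 1 -1)² = 2/99, sgn -1
I_A²/I_B² = (1/55)/(2/99) = 9/10

9/10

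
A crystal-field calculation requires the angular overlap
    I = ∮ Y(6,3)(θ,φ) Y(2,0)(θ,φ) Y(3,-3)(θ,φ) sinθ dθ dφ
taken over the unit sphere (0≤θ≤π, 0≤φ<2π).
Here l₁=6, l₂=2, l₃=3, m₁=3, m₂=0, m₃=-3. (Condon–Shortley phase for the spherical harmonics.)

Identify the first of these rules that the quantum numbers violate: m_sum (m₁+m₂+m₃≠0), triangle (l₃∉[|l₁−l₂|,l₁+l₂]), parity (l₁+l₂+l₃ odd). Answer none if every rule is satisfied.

Σmᵢ = 0  ✓
l₃∈[|l₁−l₂|,l₁+l₂]=[4,8], have l₃=3  ✗
Σlᵢ = 11 ⇒ odd

triangle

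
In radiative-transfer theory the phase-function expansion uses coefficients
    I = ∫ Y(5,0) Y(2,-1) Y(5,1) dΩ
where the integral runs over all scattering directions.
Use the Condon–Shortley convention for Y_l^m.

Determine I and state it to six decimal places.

m-sum 0 ✓  L=12 even ✓  3≤5≤7 ✓
Π(2lᵢ+1) = 11×5×11 = 605
triangle coeff Δ(5,2,5) = 1/38610
Σ_t [0,2]: t=0:+1/2880 t=1:−1/576 t=2:+1/2880 = -1/960
(3j)²=10/429 [(5 2 5; 0 0 0)], sign=+1
Σ_t [0,1]: t=0:+1/1440 t=1:−1/1152 = -1/5760
(3j)²=1/858 [(5 2 5; 0 -1 1)], sign=-1
⇒ 4πI² = 25/1521
I = (-1)√(25/1521/(4π)) = -0.03616600

-0.036166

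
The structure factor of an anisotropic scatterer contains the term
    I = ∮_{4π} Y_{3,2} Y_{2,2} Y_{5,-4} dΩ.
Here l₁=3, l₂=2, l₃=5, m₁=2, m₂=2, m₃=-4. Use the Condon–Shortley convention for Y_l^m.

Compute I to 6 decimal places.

0.268967

Rules hold: Σm=0, L=10 even, 1≤5≤5.
N = 7·5·11 = 385
Δ = 0!·6!·4!/11! = 1/2310
Racah Σ t=0..0: t=0:+1/144 = 1/144
⇒ 3j(3 2 5; 0 0 0)² = 10/231, sgn -1
Racah Σ t=0..0: t=0:+1/2880 = 1/2880
⇒ 3j(3 2 5; 2 2 -4)² = 3/55, sgn -1
4πI² = N·(3j₀)²·(3jₘ)² = 10/11
I = +1·√(0.909091/4π) = 0.26896683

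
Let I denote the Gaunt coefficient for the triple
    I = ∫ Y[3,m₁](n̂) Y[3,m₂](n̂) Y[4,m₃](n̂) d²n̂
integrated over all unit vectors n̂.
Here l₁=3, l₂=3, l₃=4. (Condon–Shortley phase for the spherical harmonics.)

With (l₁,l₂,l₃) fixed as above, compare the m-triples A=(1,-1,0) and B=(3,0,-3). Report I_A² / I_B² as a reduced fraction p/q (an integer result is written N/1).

1/63

Same 3,3,4: normalisation and zero-m 3j drop out of the ratio.
A: Δ: 2! 4! 4! / 11! → 1/34650; sum: t=0:+1/32 t=1:−1/36 t=2:+1/1152 = 5/1152; 3j²(3 3 4; 1 -1 0) = Δ·Π!·Σ² = 1/1386  (sign +1)
B: Δ: 2! 4! 4! / 11! → 1/34650; sum: t=0:+1/288 = 1/288; 3j²(3 3 4; 3 0 -3) = Δ·Π!·Σ² = 1/22  (sign -1)
I_A²/I_B² = (1/1386)/(1/22) = 1/63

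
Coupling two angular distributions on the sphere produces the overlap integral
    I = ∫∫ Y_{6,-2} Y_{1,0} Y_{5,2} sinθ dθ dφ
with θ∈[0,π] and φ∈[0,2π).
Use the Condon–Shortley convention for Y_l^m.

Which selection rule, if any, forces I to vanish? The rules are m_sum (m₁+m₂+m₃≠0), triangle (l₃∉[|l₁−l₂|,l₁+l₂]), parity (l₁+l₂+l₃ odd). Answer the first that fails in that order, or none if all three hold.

Σmᵢ = 0  ✓
l₃∈[|l₁−l₂|,l₁+l₂]=[5,7], have l₃=5  ✓
Σlᵢ = 12 ⇒ even  ✓

none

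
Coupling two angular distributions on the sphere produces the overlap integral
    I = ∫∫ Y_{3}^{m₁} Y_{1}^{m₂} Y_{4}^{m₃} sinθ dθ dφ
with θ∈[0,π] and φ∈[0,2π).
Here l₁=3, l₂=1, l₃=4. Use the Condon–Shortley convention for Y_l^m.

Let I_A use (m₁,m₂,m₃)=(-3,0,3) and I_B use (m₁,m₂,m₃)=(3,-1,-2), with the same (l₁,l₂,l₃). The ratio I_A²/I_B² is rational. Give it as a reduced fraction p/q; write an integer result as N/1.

Shared (l₁,l₂,l₃)=(3,1,4): N and (l;000)² cancel in I_A²/I_B².
A: Δ = 0!·6!·2!/9! = 1/252; Racah Σ t=0..0: t=0:+1/720 = 1/720; ⇒ 3j(3 1 4; -3 0 3)² = 1/36, sgn -1
B: Δ = 0!·6!·2!/9! = 1/252; Racah Σ t=0..0: t=0:+1/1440 = 1/1440; ⇒ 3j(3 1 4; 3 -1 -2)² = 1/252, sgn +1
I_A²/I_B² = (1/36)/(1/252) = 7/1

7/1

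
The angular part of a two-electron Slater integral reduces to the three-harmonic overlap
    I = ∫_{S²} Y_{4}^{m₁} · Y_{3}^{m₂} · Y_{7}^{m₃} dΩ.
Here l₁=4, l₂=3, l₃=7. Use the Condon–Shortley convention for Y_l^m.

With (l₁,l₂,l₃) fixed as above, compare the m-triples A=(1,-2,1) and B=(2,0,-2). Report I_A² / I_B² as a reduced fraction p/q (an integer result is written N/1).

2/5

Same 4,3,7: normalisation and zero-m 3j drop out of the ratio.
A: Δ: 0! 8! 6! / 15! → 1/45045; sum: t=0:+1/86400 = 1/86400; 3j²(4 3 7; 1 -2 1) = Δ·Π!·Σ² = 16/2145  (sign +1)
B: Δ: 0! 8! 6! / 15! → 1/45045; sum: t=0:+1/51840 = 1/51840; 3j²(4 3 7; 2 0 -2) = Δ·Π!·Σ² = 8/429  (sign -1)
I_A²/I_B² = (16/2145)/(8/429) = 2/5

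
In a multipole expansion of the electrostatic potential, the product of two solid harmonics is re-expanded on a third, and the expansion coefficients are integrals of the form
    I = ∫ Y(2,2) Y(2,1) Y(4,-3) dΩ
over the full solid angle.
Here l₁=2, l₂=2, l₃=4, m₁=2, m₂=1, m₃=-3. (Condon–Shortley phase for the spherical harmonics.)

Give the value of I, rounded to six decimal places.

-0.238414

Checks pass: Σm=0; 8 even; l₃=4∈[0,4].
(2·2+1)(2·2+1)(2·4+1) = 225
Δ: 0! 4! 4! / 9! → 1/630
sum: t=0:+1/16 = 1/16
3j²(2 2 4; 0 0 0) = Δ·Π!·Σ² = 2/35  (sign +1)
sum: t=0:+1/144 = 1/144
3j²(2 2 4; 2 1 -3) = Δ·Π!·Σ² = 1/18  (sign -1)
combine: 4πI² = 225·2/35·1/18 = 5/7
take √, sign -1: I = -0.23841361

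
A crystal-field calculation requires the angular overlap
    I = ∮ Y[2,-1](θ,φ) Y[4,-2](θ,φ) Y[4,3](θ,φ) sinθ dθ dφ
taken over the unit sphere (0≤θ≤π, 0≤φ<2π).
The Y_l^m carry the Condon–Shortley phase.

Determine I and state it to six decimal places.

m-sum 0 ✓  L=10 even ✓  2≤4≤6 ✓
Π(2lᵢ+1) = 5×9×9 = 405
triangle coeff Δ(2,4,4) = 1/13860
Σ_t [0,2]: t=0:+1/192 t=1:−1/36 t=2:+1/192 = -5/288
(3j)²=20/693 [(2 4 4; 0 0 0)], sign=-1
Σ_t [1,2]: t=1:−1/240 t=2:+1/1440 = -1/288
(3j)²=5/132 [(2 4 4; -1 -2 3)], sign=+1
⇒ 4πI² = 375/847
I = (-1)√(375/847/(4π)) = -0.18770204

-0.187702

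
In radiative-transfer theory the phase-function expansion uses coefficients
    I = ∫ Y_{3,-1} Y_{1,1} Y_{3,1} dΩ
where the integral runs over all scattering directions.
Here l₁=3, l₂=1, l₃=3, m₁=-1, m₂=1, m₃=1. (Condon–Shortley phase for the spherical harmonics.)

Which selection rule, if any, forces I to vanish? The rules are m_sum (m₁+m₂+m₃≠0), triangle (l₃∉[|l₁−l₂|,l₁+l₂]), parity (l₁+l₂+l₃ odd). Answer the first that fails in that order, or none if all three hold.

m₁+m₂+m₃ = -1 + 1 + 1 = 1  ✗
triangle: |3−1|=2 ≤ l₃=3 ≤ 3+1=4
parity: l₁+l₂+l₃ = 7 is odd

m_sum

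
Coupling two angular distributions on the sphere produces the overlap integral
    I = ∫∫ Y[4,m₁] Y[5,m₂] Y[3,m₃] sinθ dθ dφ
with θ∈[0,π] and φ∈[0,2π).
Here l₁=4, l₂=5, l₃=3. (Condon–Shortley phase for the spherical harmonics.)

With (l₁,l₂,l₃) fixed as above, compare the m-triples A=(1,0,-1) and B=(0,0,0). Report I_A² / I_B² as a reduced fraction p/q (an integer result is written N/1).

Shared (l₁,l₂,l₃)=(4,5,3): N and (l;000)² cancel in I_A²/I_B².
A: Δ = 6!·2!·4!/13! = 1/180180; Racah Σ t=1..3: t=1:−1/5760 t=2:+1/288 t=3:−1/288 = -1/5760; ⇒ 3j(4 5 3; 1 0 -1)² = 1/12012, sgn -1
B: Δ = 6!·2!·4!/13! = 1/180180; Racah Σ t=2..4: t=2:+1/576 t=3:−1/144 t=4:+1/576 = -1/288; ⇒ 3j(4 5 3; 0 0 0)² = 20/1001, sgn +1
I_A²/I_B² = (1/12012)/(20/1001) = 1/240

1/240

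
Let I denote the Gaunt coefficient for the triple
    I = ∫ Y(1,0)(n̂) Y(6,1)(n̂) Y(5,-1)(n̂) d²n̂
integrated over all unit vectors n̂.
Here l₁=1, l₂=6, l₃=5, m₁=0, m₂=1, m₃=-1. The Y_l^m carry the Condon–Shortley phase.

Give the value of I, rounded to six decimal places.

-0.241725

Checks pass: Σm=0; 12 even; l₃=5∈[5,7].
(2·1+1)(2·6+1)(2·5+1) = 429
Δ: 2! 0! 10! / 13! → 1/858
sum: t=1:−1/14400 = -1/14400
3j²(1 6 5; 0 0 0) = Δ·Π!·Σ² = 6/143  (sign +1)
sum: t=1:−1/17280 = -1/17280
3j²(1 6 5; 0 1 -1) = Δ·Π!·Σ² = 35/858  (sign -1)
combine: 4πI² = 429·6/143·35/858 = 105/143
take √, sign -1: I = -0.24172507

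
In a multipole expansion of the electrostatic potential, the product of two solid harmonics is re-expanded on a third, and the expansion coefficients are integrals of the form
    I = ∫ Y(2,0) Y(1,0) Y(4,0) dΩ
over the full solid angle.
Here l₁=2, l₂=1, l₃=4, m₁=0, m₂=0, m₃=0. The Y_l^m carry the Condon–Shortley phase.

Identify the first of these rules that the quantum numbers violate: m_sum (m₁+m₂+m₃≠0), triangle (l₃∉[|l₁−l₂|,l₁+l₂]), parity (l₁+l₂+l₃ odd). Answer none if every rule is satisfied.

triangle

m₁+m₂+m₃ = 0 + 0 + 0 = 0  ✓
triangle: |2−1|=1 ≤ l₃=4 ≤ 2+1=3  ✗
parity: l₁+l₂+l₃ = 7 is odd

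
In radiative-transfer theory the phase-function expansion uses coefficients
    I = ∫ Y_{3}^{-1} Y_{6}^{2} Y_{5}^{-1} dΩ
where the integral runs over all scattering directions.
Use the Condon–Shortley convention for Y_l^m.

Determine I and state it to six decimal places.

m-sum 0 ✓  L=14 even ✓  3≤5≤9 ✓
Π(2lᵢ+1) = 7×13×11 = 1001
triangle coeff Δ(3,6,5) = 1/675675
Σ_t [1,3]: t=1:−1/8640 t=2:+1/2304 t=3:−1/8640 = 7/34560
(3j)²=7/429 [(3 6 5; 0 0 0)], sign=-1
Σ_t [2,4]: t=2:+1/11520 t=3:−1/4320 t=4:+1/27648 = -1/9216
(3j)²=2/143 [(3 6 5; -1 2 -1)], sign=-1
⇒ 4πI² = 98/429
I = (+1)√(98/429/(4π)) = 0.13482780

0.134828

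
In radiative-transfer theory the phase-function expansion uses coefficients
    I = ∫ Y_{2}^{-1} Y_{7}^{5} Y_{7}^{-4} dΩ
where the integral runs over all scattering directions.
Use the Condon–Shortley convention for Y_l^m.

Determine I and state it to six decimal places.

Checks pass: Σm=0; 16 even; l₃=7∈[5,9].
(2·2+1)(2·7+1)(2·7+1) = 1125
Δ: 2! 2! 12! / 17! → 1/185640
sum: t=0:+1/2419200 t=1:−1/518400 t=2:+1/2419200 = -1/907200
3j²(2 7 7; 0 0 0) = Δ·Π!·Σ² = 56/3315  (sign +1)
sum: t=1:−1/79833600 t=2:+1/14515200 = 1/17740800
3j²(2 7 7; -1 5 -4) = Δ·Π!·Σ² = 729/30940  (sign -1)
combine: 4πI² = 1125·56/3315·729/30940 = 21870/48841
take √, sign -1: I = -0.18876748

-0.188767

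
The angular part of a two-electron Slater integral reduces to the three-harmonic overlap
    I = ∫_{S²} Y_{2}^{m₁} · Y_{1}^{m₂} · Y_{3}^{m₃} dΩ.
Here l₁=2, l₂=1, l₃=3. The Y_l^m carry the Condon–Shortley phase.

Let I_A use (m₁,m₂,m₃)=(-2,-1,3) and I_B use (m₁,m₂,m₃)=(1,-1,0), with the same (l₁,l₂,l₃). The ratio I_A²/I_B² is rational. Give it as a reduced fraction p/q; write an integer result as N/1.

Same 2,1,3: normalisation and zero-m 3j drop out of the ratio.
A: Δ: 0! 4! 2! / 7! → 1/105; sum: t=0:+1/48 = 1/48; 3j²(2 1 3; -2 -1 3) = Δ·Π!·Σ² = 1/7  (sign +1)
B: Δ: 0! 4! 2! / 7! → 1/105; sum: t=0:+1/12 = 1/12; 3j²(2 1 3; 1 -1 0) = Δ·Π!·Σ² = 1/35  (sign -1)
I_A²/I_B² = (1/7)/(1/35) = 5/1

5/1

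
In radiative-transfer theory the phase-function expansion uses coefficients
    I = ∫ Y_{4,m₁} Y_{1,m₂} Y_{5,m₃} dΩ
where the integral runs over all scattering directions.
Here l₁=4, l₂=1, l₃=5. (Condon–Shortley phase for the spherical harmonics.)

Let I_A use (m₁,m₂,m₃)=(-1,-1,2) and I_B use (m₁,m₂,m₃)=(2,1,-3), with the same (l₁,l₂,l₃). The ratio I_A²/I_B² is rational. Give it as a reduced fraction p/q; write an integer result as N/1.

3/4

l's match ⇒ only the (l;m) 3-j factors differ between A and B.
A: triangle coeff Δ(4,1,5) = 1/495; Σ_t [0,0]: t=0:+1/1440 = 1/1440; (3j)²=7/165 [(4 1 5; -1 -1 2)], sign=-1
B: triangle coeff Δ(4,1,5) = 1/495; Σ_t [0,0]: t=0:+1/2880 = 1/2880; (3j)²=28/495 [(4 1 5; 2 1 -3)], sign=+1
I_A²/I_B² = (7/165)/(28/495) = 3/4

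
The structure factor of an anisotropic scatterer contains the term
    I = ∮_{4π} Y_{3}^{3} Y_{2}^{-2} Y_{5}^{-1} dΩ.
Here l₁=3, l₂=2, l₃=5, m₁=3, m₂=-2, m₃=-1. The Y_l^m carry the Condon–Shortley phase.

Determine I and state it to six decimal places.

m-sum 0 ✓  L=10 even ✓  1≤5≤5 ✓
Π(2lᵢ+1) = 7×5×11 = 385
triangle coeff Δ(3,2,5) = 1/2310
Σ_t [0,0]: t=0:+1/144 = 1/144
(3j)²=10/231 [(3 2 5; 0 0 0)], sign=-1
Σ_t [0,0]: t=0:+1/17280 = 1/17280
(3j)²=1/2310 [(3 2 5; 3 -2 -1)], sign=+1
⇒ 4πI² = 5/693
I = (-1)√(5/693/(4π)) = -0.02396147

-0.023961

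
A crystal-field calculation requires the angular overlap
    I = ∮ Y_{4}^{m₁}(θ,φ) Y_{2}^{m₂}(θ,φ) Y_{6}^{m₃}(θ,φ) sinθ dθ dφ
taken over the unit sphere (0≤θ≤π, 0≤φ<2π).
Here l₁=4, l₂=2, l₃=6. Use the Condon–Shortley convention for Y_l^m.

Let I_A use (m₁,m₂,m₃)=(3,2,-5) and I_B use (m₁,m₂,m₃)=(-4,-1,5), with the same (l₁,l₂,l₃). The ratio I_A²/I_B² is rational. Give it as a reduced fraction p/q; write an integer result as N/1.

2/1

Shared (l₁,l₂,l₃)=(4,2,6): N and (l;000)² cancel in I_A²/I_B².
A: Δ = 0!·8!·4!/13! = 1/6435; Racah Σ t=0..0: t=0:+1/120960 = 1/120960; ⇒ 3j(4 2 6; 3 2 -5)² = 2/39, sgn -1
B: Δ = 0!·8!·4!/13! = 1/6435; Racah Σ t=0..0: t=0:+1/241920 = 1/241920; ⇒ 3j(4 2 6; -4 -1 5)² = 1/39, sgn -1
I_A²/I_B² = (2/39)/(1/39) = 2/1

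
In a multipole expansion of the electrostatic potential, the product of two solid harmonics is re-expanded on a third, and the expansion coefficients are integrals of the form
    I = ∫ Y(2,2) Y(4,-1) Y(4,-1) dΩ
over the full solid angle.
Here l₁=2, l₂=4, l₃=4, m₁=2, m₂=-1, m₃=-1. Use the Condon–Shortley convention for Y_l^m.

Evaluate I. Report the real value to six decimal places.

0.200662

Checks pass: Σm=0; 10 even; l₃=4∈[2,6].
(2·2+1)(2·4+1)(2·4+1) = 405
Δ: 2! 2! 6! / 11! → 1/13860
sum: t=0:+1/192 t=1:−1/36 t=2:+1/192 = -5/288
3j²(2 4 4; 0 0 0) = Δ·Π!·Σ² = 20/693  (sign -1)
sum: t=0:+1/144 = 1/144
3j²(2 4 4; 2 -1 -1) = Δ·Π!·Σ² = 10/231  (sign -1)
combine: 4πI² = 405·20/693·10/231 = 3000/5929
take √, sign +1: I = 0.20066192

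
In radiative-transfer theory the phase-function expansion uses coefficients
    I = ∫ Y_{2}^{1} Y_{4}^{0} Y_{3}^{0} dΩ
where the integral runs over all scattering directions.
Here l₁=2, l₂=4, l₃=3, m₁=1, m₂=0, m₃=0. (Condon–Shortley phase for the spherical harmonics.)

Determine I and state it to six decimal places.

0.000000

m-sum = 1 + 0 + 0 = 1 ≠ 0 ⇒ I = 0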